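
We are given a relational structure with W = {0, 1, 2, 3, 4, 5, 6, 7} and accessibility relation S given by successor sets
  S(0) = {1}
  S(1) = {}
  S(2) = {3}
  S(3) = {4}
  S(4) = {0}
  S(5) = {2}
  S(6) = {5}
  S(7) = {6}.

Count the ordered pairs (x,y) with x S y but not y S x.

Enumerating: (0,1), (2,3), (3,4), (4,0), (5,2), (6,5), (7,6).

7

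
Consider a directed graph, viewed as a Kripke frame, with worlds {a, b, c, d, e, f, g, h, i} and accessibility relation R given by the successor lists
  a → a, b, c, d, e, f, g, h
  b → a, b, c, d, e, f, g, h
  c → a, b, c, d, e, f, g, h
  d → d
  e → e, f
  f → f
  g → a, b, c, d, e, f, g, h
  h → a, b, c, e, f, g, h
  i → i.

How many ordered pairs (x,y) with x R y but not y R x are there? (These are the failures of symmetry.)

Enumerating: (a,d), (a,e), (a,f), (b,d), (b,e), (b,f), (c,d), (c,e), (c,f), (e,f), (g,d), (g,e), (g,f), (h,e), (h,f).

15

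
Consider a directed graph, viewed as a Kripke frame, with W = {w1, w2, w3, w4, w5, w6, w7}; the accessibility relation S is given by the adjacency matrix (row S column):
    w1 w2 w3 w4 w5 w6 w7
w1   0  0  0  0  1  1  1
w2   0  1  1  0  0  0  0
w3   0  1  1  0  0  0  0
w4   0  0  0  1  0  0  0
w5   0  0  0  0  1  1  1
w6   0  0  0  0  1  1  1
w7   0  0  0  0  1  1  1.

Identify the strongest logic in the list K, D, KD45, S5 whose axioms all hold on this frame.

Serial (axiom D): yes — every world has a successor (e.g. w1 S w5).
Euclidean (axiom 5): yes — any two successors of a common world are S-related.
Transitive (axiom 4): yes — every two-step S-path is closed by a direct edge.
Reflexive (axiom T): no — w1 is not related to itself.
So F validates K, D, KD45; S5 would additionally require S to be reflexive. The strongest is KD45.

KD45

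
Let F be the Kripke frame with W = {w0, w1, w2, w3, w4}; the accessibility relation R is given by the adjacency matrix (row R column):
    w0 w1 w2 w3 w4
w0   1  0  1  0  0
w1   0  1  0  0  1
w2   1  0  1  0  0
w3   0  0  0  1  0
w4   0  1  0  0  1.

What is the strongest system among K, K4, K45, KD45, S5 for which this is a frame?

Transitive (axiom 4): yes — every two-step R-path is closed by a direct edge.
Euclidean (axiom 5): yes — any two successors of a common world are R-related.
Serial (axiom D): yes — every world has a successor (e.g. w0 R w0).
Reflexive (axiom T): yes — every world is R-related to itself.
So F validates K, K4, K45, KD45, S5. The strongest is S5.

S5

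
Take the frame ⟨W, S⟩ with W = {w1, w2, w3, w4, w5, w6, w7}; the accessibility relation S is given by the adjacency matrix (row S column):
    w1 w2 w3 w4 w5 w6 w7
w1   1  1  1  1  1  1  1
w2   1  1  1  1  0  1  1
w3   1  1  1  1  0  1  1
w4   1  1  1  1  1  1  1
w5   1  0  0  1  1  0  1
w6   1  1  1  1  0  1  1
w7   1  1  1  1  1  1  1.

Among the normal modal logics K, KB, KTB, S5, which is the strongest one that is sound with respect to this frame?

KTB

Symmetric (axiom B): yes — every pair in S has its reverse in S.
Reflexive (axiom T): yes — every world is S-related to itself.
Euclidean (axiom 5): no — w1 S w2 and w1 S w5, but not w2 S w5.
So F validates K, KB, KTB; S5 would additionally require S to be Euclidean. The strongest is KTB.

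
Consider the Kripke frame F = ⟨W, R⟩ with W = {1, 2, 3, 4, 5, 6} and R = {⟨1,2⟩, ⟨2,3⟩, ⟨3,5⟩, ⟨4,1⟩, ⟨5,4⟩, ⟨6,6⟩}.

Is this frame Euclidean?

No

Euclidean: no — 1 R 2 and 1 R 2, but not 2 R 2.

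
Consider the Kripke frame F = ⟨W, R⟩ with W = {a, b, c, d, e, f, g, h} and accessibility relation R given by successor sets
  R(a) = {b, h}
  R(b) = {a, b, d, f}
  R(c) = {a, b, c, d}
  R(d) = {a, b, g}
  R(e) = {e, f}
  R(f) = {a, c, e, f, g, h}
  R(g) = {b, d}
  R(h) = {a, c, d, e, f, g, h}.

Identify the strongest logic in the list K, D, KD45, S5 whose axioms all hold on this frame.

D

Serial (axiom D): yes — every world has a successor (e.g. a R b).
Euclidean (axiom 5): no — a R b and a R h, but not b R h.
Transitive (axiom 4): no — a R b and b R d, but not a R d.
Reflexive (axiom T): no — a is not related to itself.
So F validates K, D; KD45 would additionally require R to be Euclidean and transitive. The strongest is D.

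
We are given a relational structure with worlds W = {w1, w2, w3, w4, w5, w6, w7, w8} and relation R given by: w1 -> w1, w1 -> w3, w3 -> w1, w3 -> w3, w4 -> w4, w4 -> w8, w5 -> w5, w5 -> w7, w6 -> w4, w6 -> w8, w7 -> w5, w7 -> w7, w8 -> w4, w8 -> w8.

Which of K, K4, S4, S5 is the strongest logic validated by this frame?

K4

Transitive (axiom 4): yes — every two-step R-path is closed by a direct edge.
Reflexive (axiom T): no — w2 is not related to itself.
Euclidean (axiom 5): yes — any two successors of a common world are R-related.
So F validates K, K4; S4 would additionally require R to be reflexive. The strongest is K4.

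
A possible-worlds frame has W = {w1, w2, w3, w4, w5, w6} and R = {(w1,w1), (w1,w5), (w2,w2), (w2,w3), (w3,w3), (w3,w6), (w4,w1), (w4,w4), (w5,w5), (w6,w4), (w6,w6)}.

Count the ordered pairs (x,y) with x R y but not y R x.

Enumerating: (w1,w5), (w2,w3), (w3,w6), (w4,w1), (w6,w4).

5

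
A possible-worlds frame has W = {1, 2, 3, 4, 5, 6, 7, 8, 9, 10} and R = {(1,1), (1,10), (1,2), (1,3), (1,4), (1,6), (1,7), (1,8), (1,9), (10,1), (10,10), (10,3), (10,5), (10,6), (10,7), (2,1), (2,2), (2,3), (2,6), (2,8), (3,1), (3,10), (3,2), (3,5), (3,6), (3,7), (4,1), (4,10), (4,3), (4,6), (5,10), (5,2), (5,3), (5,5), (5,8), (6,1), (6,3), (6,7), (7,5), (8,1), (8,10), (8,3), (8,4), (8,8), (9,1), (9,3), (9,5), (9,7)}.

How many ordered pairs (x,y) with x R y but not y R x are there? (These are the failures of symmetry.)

Enumerating: (1,7), (10,6), (10,7), (2,6), (2,8), (3,7), (4,10), (4,3), (4,6), (5,2), (5,8), (6,7), … and 7 more.
Total: 19.

19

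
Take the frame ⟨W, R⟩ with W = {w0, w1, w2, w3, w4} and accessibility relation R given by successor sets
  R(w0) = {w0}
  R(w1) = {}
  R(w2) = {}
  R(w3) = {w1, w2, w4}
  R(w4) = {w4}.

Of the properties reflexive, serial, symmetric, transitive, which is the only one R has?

Reflexive: no — w1 is not related to itself.
Serial: no — w1 has no R-successor.
Symmetric: no — w3 R w1 but not w1 R w3.
Transitive: yes — every two-step R-path is closed by a direct edge.
Only transitive holds.

transitive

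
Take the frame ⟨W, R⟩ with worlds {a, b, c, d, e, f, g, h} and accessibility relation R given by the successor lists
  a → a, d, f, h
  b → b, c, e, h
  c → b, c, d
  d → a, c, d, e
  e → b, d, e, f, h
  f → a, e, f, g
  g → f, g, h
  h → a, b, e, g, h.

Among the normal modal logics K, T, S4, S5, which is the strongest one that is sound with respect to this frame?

T

Reflexive (axiom T): yes — every world is R-related to itself.
Transitive (axiom 4): no — a R d and d R c, but not a R c.
Euclidean (axiom 5): no — a R d and a R f, but not d R f.
So F validates K, T; S4 would additionally require R to be transitive. The strongest is T.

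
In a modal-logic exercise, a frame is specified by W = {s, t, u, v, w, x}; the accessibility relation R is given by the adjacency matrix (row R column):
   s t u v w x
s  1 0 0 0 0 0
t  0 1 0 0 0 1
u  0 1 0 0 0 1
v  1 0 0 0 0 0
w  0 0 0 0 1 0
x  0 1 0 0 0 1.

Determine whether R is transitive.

Transitive: yes — every two-step R-path is closed by a direct edge.

Yes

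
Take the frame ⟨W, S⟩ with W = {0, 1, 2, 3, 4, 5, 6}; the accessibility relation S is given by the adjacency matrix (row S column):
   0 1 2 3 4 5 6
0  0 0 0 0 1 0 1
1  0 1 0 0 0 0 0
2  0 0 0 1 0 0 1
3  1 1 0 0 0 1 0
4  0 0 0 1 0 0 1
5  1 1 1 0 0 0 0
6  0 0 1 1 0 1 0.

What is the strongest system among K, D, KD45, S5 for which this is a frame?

D

Serial (axiom D): yes — every world has a successor (e.g. 0 S 4).
Euclidean (axiom 5): no — 0 S 6 and 0 S 4, but not 6 S 4.
Transitive (axiom 4): no — 0 S 4 and 4 S 3, but not 0 S 3.
Reflexive (axiom T): no — 0 is not related to itself.
So F validates K, D; KD45 would additionally require S to be Euclidean and transitive. The strongest is D.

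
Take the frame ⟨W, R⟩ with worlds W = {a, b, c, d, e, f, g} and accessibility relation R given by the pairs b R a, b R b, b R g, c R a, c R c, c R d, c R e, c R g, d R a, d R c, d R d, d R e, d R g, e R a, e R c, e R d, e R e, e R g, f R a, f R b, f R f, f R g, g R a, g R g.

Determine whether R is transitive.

Yes

Transitive: yes — every two-step R-path is closed by a direct edge.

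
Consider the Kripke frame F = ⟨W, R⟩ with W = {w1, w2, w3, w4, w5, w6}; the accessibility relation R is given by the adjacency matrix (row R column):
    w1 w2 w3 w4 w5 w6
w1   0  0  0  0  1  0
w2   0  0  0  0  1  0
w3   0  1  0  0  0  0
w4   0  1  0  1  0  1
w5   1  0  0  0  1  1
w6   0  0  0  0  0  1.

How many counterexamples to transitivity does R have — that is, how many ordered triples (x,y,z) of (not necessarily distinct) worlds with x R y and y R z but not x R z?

Enumerating: (w1,w5,w1), (w1,w5,w6), (w2,w5,w1), (w2,w5,w6), (w3,w2,w5), (w4,w2,w5).

6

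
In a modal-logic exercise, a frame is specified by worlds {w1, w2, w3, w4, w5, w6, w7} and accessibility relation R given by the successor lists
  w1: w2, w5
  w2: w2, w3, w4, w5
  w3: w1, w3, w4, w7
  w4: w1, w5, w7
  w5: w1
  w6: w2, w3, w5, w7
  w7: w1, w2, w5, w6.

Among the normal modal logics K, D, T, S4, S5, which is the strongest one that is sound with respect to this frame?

D

Serial (axiom D): yes — every world has a successor (e.g. w1 R w2).
Reflexive (axiom T): no — w1 is not related to itself.
Transitive (axiom 4): no — w1 R w2 and w2 R w3, but not w1 R w3.
Euclidean (axiom 5): no — w1 R w5 and w1 R w2, but not w5 R w2.
So F validates K, D; T would additionally require R to be reflexive. The strongest is D.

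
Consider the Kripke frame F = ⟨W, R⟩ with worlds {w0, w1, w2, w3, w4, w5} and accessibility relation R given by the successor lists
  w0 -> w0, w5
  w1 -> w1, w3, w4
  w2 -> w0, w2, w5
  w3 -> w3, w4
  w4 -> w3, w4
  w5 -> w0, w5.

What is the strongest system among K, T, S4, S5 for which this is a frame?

Reflexive (axiom T): yes — every world is R-related to itself.
Transitive (axiom 4): yes — every two-step R-path is closed by a direct edge.
Euclidean (axiom 5): no — w1 R w3 and w1 R w1, but not w3 R w1.
So F validates K, T, S4; S5 would additionally require R to be Euclidean. The strongest is S4.

S4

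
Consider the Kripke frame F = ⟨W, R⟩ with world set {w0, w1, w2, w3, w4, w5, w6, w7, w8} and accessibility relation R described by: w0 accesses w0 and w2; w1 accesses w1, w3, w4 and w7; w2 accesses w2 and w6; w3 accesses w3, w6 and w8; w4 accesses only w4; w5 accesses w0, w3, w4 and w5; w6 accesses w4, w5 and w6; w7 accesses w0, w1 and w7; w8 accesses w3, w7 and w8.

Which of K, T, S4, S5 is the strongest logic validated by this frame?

T

Reflexive (axiom T): yes — every world is R-related to itself.
Transitive (axiom 4): no — w0 R w2 and w2 R w6, but not w0 R w6.
Euclidean (axiom 5): no — w1 R w3 and w1 R w4, but not w3 R w4.
So F validates K, T; S4 would additionally require R to be transitive. The strongest is T.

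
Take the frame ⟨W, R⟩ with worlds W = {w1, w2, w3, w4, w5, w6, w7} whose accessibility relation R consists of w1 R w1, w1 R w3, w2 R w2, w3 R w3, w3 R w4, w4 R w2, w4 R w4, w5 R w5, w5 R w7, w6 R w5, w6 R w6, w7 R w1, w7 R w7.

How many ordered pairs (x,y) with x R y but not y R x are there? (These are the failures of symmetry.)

6

Enumerating: (w1,w3), (w3,w4), (w4,w2), (w5,w7), (w6,w5), (w7,w1).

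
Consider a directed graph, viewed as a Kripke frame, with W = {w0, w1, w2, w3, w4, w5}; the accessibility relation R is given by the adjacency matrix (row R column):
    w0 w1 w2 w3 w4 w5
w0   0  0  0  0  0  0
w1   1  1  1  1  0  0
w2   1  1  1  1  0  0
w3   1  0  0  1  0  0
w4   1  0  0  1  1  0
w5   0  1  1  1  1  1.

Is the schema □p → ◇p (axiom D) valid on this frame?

Axiom D corresponds to the accessibility relation being serial.
Serial: no — w0 has no R-successor.

No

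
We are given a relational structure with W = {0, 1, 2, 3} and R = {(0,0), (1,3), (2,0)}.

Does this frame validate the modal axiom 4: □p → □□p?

By correspondence theory, 4 is valid on a frame iff R is transitive.
Transitive: yes — every two-step R-path is closed by a direct edge.

Yes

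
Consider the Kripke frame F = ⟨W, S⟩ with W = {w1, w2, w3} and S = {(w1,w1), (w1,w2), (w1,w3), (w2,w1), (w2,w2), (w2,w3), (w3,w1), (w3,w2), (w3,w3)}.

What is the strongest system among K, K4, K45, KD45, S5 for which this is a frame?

Transitive (axiom 4): yes — every two-step S-path is closed by a direct edge.
Euclidean (axiom 5): yes — any two successors of a common world are S-related.
Serial (axiom D): yes — every world has a successor (e.g. w1 S w1).
Reflexive (axiom T): yes — every world is S-related to itself.
So F validates K, K4, K45, KD45, S5. The strongest is S5.

S5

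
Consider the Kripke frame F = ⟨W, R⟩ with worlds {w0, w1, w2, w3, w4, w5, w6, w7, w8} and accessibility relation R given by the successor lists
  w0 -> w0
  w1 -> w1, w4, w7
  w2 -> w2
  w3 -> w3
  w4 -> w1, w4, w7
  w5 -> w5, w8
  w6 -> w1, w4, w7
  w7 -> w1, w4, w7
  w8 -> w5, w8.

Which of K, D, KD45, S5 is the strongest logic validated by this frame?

Serial (axiom D): yes — every world has a successor (e.g. w0 R w0).
Euclidean (axiom 5): yes — any two successors of a common world are R-related.
Transitive (axiom 4): yes — every two-step R-path is closed by a direct edge.
Reflexive (axiom T): no — w6 is not related to itself.
So F validates K, D, KD45; S5 would additionally require R to be reflexive. The strongest is KD45.

KD45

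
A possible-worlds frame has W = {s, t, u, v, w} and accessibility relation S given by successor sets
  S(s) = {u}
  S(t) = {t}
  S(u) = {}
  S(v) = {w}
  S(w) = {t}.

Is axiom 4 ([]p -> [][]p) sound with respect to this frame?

By correspondence theory, 4 is valid on a frame iff S is transitive.
Transitive: no — v S w and w S t, but not v S t.

No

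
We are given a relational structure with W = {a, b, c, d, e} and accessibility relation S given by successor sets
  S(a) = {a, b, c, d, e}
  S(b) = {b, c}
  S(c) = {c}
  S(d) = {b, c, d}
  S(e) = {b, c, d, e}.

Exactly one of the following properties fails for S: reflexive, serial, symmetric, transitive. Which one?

symmetric

Reflexive: yes — every world is S-related to itself.
Serial: yes — every world has a successor (e.g. a S a).
Symmetric: no — a S b but not b S a.
Transitive: yes — every two-step S-path is closed by a direct edge.
Only symmetric fails.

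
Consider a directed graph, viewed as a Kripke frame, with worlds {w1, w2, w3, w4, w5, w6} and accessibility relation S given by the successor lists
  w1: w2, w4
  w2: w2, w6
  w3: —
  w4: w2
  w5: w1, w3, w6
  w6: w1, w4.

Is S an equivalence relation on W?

No

Reflexive: no — w1 is not related to itself.
Symmetric: no — w1 S w2 but not w2 S w1.
Transitive: no — w1 S w2 and w2 S w6, but not w1 S w6.
So S is not an equivalence relation.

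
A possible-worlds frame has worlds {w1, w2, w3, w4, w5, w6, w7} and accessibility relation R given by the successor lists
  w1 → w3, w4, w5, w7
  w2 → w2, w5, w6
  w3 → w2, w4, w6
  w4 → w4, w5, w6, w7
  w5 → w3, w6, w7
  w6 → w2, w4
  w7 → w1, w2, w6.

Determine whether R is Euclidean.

Euclidean: no — w1 R w3 and w1 R w5, but not w3 R w5.

No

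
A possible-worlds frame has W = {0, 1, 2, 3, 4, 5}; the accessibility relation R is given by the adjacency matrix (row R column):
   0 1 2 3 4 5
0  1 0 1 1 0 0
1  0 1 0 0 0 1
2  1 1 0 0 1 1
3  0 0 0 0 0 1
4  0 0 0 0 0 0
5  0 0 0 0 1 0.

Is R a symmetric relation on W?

No

Symmetric: no — 0 R 3 but not 3 R 0.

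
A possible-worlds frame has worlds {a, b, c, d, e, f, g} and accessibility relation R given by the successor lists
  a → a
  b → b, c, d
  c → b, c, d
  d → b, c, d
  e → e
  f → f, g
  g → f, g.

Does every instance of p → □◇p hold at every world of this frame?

The schema B characterises exactly the symmetric frames.
Symmetric: yes — every pair in R has its reverse in R.

Yes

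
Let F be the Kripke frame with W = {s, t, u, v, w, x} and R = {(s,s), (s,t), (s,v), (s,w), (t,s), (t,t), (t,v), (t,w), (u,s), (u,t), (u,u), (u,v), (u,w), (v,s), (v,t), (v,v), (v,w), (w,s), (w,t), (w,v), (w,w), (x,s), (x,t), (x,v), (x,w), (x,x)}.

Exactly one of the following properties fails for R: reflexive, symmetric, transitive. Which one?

Reflexive: yes — every world is R-related to itself.
Symmetric: no — u R s but not s R u.
Transitive: yes — every two-step R-path is closed by a direct edge.
Only symmetric fails.

symmetric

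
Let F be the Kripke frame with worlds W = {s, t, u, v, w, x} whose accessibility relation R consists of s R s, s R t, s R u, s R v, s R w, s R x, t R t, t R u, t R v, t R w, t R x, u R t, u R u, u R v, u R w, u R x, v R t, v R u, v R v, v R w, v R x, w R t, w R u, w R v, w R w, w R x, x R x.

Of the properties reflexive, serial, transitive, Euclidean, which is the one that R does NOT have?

Reflexive: yes — every world is R-related to itself.
Serial: yes — every world has a successor (e.g. s R s).
Transitive: yes — every two-step R-path is closed by a direct edge.
Euclidean: no — s R x and s R t, but not x R t.
Only Euclidean fails.

Euclidean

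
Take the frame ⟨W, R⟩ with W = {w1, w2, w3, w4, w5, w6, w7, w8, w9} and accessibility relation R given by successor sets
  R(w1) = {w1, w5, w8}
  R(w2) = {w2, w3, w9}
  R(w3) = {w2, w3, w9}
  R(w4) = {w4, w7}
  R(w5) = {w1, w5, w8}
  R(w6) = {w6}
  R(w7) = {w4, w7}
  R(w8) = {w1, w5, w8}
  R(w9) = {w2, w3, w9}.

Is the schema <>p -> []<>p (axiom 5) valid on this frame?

Yes

By correspondence theory, 5 is valid on a frame iff R is Euclidean.
Euclidean: yes — any two successors of a common world are R-related.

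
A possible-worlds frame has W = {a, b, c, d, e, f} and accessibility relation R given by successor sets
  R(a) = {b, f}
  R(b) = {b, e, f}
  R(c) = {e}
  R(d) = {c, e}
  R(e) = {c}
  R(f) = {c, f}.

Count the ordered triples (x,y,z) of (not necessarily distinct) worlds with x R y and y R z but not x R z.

Enumerating: (a,b,e), (a,f,c), (b,e,c), (b,f,c), (c,e,c), (e,c,e), (f,c,e).

7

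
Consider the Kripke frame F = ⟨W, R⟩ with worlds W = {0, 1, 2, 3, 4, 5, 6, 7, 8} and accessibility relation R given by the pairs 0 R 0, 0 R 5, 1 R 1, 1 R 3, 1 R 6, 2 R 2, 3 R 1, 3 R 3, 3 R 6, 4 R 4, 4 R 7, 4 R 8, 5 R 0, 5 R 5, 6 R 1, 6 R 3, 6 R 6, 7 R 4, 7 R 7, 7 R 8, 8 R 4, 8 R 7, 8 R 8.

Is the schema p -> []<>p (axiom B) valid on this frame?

The schema B characterises exactly the symmetric frames.
Symmetric: yes — every pair in R has its reverse in R.

Yes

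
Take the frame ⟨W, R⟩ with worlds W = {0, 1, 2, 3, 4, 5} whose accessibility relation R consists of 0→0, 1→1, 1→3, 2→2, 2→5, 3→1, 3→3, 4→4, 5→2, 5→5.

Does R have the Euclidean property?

Euclidean: yes — any two successors of a common world are R-related.

Yes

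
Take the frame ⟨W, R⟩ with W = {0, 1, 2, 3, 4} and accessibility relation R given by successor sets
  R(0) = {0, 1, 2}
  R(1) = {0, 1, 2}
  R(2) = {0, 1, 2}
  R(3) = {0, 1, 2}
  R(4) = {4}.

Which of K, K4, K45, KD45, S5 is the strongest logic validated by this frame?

KD45

Transitive (axiom 4): yes — every two-step R-path is closed by a direct edge.
Euclidean (axiom 5): yes — any two successors of a common world are R-related.
Serial (axiom D): yes — every world has a successor (e.g. 0 R 0).
Reflexive (axiom T): no — 3 is not related to itself.
So F validates K, K4, K45, KD45; S5 would additionally require R to be reflexive. The strongest is KD45.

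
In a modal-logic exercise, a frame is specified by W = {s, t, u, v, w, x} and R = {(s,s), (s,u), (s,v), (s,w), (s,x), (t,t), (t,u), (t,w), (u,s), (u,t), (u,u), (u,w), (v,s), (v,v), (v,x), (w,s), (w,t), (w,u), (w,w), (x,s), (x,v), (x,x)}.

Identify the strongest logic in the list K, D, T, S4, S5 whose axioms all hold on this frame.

T

Serial (axiom D): yes — every world has a successor (e.g. s R s).
Reflexive (axiom T): yes — every world is R-related to itself.
Transitive (axiom 4): no — s R u and u R t, but not s R t.
Euclidean (axiom 5): no — s R u and s R v, but not u R v.
So F validates K, D, T; S4 would additionally require R to be transitive. The strongest is T.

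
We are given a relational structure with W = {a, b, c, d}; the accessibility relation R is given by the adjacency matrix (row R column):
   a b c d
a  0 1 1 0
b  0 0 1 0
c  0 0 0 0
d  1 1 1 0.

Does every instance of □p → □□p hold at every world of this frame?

Yes

By correspondence theory, 4 is valid on a frame iff R is transitive.
Transitive: yes — every two-step R-path is closed by a direct edge.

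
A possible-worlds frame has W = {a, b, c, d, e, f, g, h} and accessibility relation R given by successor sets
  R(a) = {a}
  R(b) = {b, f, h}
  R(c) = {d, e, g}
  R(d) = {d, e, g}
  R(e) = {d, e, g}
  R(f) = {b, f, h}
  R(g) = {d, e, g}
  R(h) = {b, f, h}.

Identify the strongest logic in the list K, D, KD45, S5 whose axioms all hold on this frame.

Serial (axiom D): yes — every world has a successor (e.g. a R a).
Euclidean (axiom 5): yes — any two successors of a common world are R-related.
Transitive (axiom 4): yes — every two-step R-path is closed by a direct edge.
Reflexive (axiom T): no — c is not related to itself.
So F validates K, D, KD45; S5 would additionally require R to be reflexive. The strongest is KD45.

KD45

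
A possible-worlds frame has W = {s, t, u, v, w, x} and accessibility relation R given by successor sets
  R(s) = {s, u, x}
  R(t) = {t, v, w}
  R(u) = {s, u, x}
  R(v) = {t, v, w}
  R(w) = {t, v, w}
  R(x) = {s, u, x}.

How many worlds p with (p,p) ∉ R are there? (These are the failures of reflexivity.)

R is reflexive; there are no such worlds.

0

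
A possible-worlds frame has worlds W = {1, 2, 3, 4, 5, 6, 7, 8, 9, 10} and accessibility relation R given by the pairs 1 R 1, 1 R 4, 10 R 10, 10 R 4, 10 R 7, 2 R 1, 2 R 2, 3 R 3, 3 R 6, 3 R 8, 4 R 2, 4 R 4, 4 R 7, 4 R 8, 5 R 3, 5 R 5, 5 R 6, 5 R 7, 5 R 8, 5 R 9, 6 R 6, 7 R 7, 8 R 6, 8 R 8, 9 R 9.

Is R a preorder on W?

Reflexive: yes — every world is R-related to itself.
Transitive: no — 1 R 4 and 4 R 2, but not 1 R 2.
So R is not a preorder.

No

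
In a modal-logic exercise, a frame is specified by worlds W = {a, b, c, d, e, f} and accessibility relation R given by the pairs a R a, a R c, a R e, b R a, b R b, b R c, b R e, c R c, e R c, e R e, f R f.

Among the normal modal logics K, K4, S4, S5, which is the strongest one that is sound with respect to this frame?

Transitive (axiom 4): yes — every two-step R-path is closed by a direct edge.
Reflexive (axiom T): no — d is not related to itself.
Euclidean (axiom 5): no — a R c and a R e, but not c R e.
So F validates K, K4; S4 would additionally require R to be reflexive. The strongest is K4.

K4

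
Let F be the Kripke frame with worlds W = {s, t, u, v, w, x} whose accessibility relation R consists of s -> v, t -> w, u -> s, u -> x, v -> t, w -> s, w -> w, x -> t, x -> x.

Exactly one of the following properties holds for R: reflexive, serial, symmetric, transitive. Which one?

Reflexive: no — s is not related to itself.
Serial: yes — every world has a successor (e.g. s R v).
Symmetric: no — s R v but not v R s.
Transitive: no — s R v and v R t, but not s R t.
Only serial holds.

serial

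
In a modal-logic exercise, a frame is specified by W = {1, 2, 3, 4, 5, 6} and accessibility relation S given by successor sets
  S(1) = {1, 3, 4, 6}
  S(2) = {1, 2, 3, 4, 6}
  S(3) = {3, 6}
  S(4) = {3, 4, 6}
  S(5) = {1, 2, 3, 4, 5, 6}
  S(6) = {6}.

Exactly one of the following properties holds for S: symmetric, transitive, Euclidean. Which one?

Symmetric: no — 1 S 3 but not 3 S 1.
Transitive: yes — every two-step S-path is closed by a direct edge.
Euclidean: no — 1 S 3 and 1 S 4, but not 3 S 4.
Only transitive holds.

transitive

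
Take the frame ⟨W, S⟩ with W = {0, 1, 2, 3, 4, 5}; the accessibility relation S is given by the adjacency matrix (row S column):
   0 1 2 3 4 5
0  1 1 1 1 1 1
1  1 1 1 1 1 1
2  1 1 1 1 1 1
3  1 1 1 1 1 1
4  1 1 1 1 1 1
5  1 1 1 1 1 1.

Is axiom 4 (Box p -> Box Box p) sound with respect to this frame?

By correspondence theory, 4 is valid on a frame iff S is transitive.
Transitive: yes — every two-step S-path is closed by a direct edge.

Yes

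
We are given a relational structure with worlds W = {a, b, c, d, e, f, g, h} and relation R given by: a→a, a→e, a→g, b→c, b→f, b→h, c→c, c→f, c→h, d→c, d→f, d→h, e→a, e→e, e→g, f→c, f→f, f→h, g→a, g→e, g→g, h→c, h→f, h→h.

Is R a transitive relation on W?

Yes

Transitive: yes — every two-step R-path is closed by a direct edge.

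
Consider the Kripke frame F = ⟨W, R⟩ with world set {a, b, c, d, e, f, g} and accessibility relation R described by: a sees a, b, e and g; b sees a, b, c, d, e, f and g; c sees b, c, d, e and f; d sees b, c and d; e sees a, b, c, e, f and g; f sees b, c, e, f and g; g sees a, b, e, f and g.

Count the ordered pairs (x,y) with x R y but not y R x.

0

R is symmetric; there are no such tuples.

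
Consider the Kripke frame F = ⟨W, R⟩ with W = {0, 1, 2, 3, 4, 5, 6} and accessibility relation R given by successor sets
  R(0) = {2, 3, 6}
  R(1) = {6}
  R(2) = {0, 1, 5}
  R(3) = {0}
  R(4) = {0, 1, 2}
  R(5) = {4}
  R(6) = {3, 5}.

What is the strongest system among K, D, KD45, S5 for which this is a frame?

D

Serial (axiom D): yes — every world has a successor (e.g. 0 R 2).
Euclidean (axiom 5): no — 0 R 2 and 0 R 3, but not 2 R 3.
Transitive (axiom 4): no — 0 R 2 and 2 R 1, but not 0 R 1.
Reflexive (axiom T): no — 0 is not related to itself.
So F validates K, D; KD45 would additionally require R to be Euclidean and transitive. The strongest is D.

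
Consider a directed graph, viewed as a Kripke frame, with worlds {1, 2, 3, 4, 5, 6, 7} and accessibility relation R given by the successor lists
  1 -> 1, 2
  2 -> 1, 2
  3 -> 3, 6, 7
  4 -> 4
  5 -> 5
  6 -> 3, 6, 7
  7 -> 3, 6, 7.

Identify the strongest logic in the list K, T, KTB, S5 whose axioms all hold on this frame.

S5

Reflexive (axiom T): yes — every world is R-related to itself.
Symmetric (axiom B): yes — every pair in R has its reverse in R.
Euclidean (axiom 5): yes — any two successors of a common world are R-related.
So F validates K, T, KTB, S5. The strongest is S5.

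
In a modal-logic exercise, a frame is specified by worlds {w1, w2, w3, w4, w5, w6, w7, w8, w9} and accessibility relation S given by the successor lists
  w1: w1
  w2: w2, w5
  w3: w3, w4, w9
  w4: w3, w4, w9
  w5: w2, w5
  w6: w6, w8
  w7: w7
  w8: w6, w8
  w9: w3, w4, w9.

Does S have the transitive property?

Yes

Transitive: yes — every two-step S-path is closed by a direct edge.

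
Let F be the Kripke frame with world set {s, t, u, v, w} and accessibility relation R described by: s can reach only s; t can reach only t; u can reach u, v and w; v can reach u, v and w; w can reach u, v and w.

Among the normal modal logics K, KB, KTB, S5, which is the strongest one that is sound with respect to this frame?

S5

Symmetric (axiom B): yes — every pair in R has its reverse in R.
Reflexive (axiom T): yes — every world is R-related to itself.
Euclidean (axiom 5): yes — any two successors of a common world are R-related.
So F validates K, KB, KTB, S5. The strongest is S5.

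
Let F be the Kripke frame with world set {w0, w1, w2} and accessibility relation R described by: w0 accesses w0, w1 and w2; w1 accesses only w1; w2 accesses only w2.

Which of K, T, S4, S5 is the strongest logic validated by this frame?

Reflexive (axiom T): yes — every world is R-related to itself.
Transitive (axiom 4): yes — every two-step R-path is closed by a direct edge.
Euclidean (axiom 5): no — w0 R w1 and w0 R w2, but not w1 R w2.
So F validates K, T, S4; S5 would additionally require R to be Euclidean. The strongest is S4.

S4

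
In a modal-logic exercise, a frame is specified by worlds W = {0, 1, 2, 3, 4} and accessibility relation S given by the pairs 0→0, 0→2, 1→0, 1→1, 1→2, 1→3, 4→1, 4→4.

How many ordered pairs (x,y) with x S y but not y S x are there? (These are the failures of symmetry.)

Enumerating: (0,2), (1,0), (1,2), (1,3), (4,1).

5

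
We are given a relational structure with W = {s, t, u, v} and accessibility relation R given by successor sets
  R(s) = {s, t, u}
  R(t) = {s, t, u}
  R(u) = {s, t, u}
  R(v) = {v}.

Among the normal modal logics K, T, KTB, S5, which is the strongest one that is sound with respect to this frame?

S5

Reflexive (axiom T): yes — every world is R-related to itself.
Symmetric (axiom B): yes — every pair in R has its reverse in R.
Euclidean (axiom 5): yes — any two successors of a common world are R-related.
So F validates K, T, KTB, S5. The strongest is S5.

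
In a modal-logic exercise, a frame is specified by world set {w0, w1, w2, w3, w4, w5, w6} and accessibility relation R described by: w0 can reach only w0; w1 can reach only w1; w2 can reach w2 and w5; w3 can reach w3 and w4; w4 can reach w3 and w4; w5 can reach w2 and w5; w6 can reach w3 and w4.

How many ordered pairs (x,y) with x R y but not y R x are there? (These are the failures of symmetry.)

Enumerating: (w6,w3), (w6,w4).

2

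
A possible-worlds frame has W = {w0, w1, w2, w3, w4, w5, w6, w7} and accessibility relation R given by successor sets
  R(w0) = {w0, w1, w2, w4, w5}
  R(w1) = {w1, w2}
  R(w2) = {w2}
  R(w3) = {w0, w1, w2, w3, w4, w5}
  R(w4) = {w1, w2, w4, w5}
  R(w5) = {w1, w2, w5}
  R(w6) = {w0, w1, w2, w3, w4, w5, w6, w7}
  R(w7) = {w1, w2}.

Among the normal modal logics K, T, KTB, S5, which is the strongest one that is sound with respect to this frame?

Reflexive (axiom T): no — w7 is not related to itself.
Symmetric (axiom B): no — w0 R w1 but not w1 R w0.
Euclidean (axiom 5): no — w0 R w1 and w0 R w4, but not w1 R w4.
So F validates K; T would additionally require R to be reflexive. The strongest is K.

K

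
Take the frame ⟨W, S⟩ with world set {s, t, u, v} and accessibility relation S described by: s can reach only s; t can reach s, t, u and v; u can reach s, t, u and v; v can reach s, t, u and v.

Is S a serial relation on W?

Serial: yes — every world has a successor (e.g. s S s).

Yes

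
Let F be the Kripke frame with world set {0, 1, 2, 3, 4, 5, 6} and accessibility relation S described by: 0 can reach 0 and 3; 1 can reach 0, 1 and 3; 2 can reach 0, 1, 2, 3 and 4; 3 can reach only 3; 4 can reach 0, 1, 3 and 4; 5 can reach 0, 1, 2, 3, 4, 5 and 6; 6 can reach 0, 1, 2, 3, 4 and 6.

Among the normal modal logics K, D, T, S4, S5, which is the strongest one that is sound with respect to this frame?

S4

Serial (axiom D): yes — every world has a successor (e.g. 0 S 0).
Reflexive (axiom T): yes — every world is S-related to itself.
Transitive (axiom 4): yes — every two-step S-path is closed by a direct edge.
Euclidean (axiom 5): no — 1 S 3 and 1 S 0, but not 3 S 0.
So F validates K, D, T, S4; S5 would additionally require S to be Euclidean. The strongest is S4.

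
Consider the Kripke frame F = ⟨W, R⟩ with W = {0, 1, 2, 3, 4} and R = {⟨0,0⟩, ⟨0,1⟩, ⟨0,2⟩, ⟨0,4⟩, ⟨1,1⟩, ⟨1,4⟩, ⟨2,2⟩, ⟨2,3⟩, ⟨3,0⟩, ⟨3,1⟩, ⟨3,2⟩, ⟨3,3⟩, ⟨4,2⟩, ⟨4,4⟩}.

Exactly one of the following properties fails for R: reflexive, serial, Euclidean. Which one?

Euclidean

Reflexive: yes — every world is R-related to itself.
Serial: yes — every world has a successor (e.g. 0 R 0).
Euclidean: no — 0 R 1 and 0 R 2, but not 1 R 2.
Only Euclidean fails.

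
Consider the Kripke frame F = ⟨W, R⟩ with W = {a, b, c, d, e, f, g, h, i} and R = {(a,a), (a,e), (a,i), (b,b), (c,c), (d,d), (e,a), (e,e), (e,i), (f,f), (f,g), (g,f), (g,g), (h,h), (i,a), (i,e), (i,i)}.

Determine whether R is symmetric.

Yes

Symmetric: yes — every pair in R has its reverse in R.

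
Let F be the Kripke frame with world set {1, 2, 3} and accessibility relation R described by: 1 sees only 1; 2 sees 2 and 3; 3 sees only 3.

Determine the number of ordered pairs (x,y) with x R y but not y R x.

Enumerating: (2,3).

1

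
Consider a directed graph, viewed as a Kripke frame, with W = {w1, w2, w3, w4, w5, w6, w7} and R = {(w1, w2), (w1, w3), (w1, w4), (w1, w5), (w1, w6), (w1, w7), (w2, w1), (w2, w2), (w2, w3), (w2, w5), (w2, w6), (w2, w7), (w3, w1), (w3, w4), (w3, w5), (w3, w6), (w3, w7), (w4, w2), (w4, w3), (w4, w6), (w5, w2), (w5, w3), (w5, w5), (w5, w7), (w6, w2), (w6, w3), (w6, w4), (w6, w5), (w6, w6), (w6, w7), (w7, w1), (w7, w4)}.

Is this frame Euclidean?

Euclidean: no — w1 R w2 and w1 R w4, but not w2 R w4.

No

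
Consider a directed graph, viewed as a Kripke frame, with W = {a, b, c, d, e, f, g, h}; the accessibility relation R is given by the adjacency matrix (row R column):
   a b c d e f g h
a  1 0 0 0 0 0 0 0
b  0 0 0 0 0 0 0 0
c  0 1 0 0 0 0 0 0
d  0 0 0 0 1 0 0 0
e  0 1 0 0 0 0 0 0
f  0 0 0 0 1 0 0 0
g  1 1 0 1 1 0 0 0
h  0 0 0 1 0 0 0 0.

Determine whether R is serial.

No

Serial: no — b has no R-successor.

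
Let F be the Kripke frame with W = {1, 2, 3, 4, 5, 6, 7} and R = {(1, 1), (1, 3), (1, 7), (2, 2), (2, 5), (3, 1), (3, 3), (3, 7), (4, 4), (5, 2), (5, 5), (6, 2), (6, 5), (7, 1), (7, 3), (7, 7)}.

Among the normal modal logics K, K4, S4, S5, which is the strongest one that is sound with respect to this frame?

Transitive (axiom 4): yes — every two-step R-path is closed by a direct edge.
Reflexive (axiom T): no — 6 is not related to itself.
Euclidean (axiom 5): yes — any two successors of a common world are R-related.
So F validates K, K4; S4 would additionally require R to be reflexive. The strongest is K4.

K4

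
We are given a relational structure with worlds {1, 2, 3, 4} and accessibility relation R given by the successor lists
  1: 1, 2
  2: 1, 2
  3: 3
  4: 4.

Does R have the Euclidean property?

Yes

Euclidean: yes — any two successors of a common world are R-related.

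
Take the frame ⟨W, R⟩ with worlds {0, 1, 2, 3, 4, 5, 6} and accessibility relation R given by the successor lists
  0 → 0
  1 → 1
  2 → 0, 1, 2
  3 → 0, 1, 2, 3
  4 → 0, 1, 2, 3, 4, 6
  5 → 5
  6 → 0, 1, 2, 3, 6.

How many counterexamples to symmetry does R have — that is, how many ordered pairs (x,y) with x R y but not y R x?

Enumerating: (2,0), (2,1), (3,0), (3,1), (3,2), (4,0), (4,1), (4,2), (4,3), (4,6), (6,0), (6,1), (6,2), (6,3).

14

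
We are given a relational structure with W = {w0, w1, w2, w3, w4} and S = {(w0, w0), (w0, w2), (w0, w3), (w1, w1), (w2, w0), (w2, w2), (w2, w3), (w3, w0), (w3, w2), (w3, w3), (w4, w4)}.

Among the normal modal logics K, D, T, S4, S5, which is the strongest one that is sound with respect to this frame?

S5

Serial (axiom D): yes — every world has a successor (e.g. w0 S w0).
Reflexive (axiom T): yes — every world is S-related to itself.
Transitive (axiom 4): yes — every two-step S-path is closed by a direct edge.
Euclidean (axiom 5): yes — any two successors of a common world are S-related.
So F validates K, D, T, S4, S5. The strongest is S5.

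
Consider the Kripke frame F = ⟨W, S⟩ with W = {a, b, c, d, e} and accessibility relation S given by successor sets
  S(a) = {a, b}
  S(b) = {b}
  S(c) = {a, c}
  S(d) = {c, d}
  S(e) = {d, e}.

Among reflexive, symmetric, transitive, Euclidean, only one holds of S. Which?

Reflexive: yes — every world is S-related to itself.
Symmetric: no — a S b but not b S a.
Transitive: no — c S a and a S b, but not c S b.
Euclidean: no — a S b and a S a, but not b S a.
Only reflexive holds.

reflexive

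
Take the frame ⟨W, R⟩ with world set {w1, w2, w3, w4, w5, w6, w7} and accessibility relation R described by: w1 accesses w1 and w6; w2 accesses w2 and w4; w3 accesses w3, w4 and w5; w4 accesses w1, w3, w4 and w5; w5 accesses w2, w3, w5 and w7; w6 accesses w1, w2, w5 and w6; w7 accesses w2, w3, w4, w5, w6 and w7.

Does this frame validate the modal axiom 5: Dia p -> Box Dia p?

No

The schema 5 characterises exactly the Euclidean frames.
Euclidean: no — w3 R w5 and w3 R w4, but not w5 R w4.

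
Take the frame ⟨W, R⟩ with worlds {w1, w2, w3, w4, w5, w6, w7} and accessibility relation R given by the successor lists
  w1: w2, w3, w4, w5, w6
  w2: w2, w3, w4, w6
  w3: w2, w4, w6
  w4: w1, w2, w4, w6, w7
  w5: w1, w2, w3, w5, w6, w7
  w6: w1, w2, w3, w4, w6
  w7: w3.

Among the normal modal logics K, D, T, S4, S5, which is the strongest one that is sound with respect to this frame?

D

Serial (axiom D): yes — every world has a successor (e.g. w1 R w2).
Reflexive (axiom T): no — w1 is not related to itself.
Transitive (axiom 4): no — w1 R w4 and w4 R w7, but not w1 R w7.
Euclidean (axiom 5): no — w1 R w2 and w1 R w5, but not w2 R w5.
So F validates K, D; T would additionally require R to be reflexive. The strongest is D.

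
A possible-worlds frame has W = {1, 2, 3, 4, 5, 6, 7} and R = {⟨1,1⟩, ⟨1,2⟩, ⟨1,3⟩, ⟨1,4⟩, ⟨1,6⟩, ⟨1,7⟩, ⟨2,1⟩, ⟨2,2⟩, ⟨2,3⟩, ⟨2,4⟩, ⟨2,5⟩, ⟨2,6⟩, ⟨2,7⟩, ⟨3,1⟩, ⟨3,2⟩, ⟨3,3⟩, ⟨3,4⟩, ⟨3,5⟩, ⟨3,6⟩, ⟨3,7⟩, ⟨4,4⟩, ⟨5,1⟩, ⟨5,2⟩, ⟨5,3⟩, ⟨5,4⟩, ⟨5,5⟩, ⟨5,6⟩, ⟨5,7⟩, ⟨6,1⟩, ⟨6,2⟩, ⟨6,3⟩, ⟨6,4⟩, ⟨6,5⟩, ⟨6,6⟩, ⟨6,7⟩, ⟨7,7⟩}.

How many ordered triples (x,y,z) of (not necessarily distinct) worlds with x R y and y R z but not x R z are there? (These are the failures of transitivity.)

3

Enumerating: (1,2,5), (1,3,5), (1,6,5).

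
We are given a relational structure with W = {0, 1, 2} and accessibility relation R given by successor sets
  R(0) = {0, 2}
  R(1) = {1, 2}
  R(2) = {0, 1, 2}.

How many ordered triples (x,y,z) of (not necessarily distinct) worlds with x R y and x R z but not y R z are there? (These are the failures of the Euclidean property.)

Enumerating: (2,0,1), (2,1,0).

2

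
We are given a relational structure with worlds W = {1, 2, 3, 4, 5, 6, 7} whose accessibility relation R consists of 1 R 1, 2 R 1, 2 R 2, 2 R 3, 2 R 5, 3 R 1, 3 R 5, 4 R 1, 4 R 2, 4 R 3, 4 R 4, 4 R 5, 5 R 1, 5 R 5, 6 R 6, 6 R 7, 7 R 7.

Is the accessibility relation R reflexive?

No

Reflexive: no — 3 is not related to itself.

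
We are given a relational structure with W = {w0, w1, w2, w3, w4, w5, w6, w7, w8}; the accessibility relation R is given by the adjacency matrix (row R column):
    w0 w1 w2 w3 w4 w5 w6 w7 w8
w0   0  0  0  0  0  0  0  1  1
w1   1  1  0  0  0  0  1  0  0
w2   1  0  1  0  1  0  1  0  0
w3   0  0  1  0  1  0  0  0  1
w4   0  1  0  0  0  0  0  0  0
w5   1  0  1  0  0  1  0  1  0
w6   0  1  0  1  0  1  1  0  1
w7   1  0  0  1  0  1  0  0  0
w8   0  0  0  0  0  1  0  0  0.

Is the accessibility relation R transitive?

Transitive: no — w0 R w7 and w7 R w3, but not w0 R w3.

No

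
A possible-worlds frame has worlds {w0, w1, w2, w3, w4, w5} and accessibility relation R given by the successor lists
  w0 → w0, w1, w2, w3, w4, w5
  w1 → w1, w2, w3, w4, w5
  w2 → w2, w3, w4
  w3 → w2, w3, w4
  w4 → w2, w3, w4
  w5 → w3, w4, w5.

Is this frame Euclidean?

No

Euclidean: no — w0 R w2 and w0 R w1, but not w2 R w1.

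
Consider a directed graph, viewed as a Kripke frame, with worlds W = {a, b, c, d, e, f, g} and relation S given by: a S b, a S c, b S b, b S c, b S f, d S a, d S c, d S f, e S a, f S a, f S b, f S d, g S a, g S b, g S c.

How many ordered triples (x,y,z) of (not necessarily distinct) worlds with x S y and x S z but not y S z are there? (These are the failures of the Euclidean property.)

Enumerating: (a,c,b), (a,c,c), (b,c,b), (b,c,c), (b,c,f), (b,f,c), (b,f,f), (d,a,a), (d,a,f), (d,c,a), (d,c,c), (d,c,f), … and 14 more.
Total: 26.

26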